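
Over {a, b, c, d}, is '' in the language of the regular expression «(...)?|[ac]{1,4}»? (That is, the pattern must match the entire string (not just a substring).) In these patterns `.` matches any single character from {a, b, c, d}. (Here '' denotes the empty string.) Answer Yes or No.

Yes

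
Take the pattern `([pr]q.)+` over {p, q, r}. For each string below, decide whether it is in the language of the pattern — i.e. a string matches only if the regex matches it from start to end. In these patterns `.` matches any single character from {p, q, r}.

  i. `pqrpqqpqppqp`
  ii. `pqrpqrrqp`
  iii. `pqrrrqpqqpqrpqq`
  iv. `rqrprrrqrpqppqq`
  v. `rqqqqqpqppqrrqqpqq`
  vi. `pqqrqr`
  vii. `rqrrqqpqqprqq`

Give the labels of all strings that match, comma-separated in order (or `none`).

i, ii, vi

i. `pqrpqqpqppqp` → match
ii. `pqrpqrrqp` → match
iii → no match
iv → no match
v → no match
vi. `pqqrqr` → match
vii → no match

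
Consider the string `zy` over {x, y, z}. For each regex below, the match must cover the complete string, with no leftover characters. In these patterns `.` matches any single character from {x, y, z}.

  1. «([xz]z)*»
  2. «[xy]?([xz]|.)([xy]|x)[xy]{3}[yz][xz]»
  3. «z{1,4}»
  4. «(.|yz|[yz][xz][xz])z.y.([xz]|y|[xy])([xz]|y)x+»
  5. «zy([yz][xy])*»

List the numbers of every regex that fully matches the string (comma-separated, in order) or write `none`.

1 → no match
2 → no match
3 → no match — must end with `z`
4 → no match — must end with `x`
5 → match

5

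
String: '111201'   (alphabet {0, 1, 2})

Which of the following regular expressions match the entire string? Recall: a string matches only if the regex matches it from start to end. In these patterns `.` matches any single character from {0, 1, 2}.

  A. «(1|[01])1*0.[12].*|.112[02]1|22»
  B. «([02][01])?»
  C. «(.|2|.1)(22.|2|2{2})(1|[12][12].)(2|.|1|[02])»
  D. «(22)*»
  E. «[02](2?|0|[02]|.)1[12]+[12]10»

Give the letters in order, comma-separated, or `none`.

A

A → match
B → no match
C → no match
D → no match
E → no match — must end with '10'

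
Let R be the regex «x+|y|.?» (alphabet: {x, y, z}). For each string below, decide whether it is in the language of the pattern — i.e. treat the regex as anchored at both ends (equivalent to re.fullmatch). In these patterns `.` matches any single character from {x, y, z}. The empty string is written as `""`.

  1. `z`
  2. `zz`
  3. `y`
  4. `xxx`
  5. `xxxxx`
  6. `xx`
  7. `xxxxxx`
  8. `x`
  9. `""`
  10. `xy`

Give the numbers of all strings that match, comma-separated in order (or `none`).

1, 3, 4, 5, 6, 7, 8, 9

1 → match
2 → no match
3 → match
4 → match
5 → match
6 → match
7 → match
8 → match
9 → match
10 → no match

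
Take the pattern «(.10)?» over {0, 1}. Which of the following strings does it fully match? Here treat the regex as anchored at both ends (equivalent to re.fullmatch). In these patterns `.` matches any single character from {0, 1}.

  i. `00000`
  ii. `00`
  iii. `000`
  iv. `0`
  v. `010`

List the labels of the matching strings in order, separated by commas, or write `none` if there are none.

i → no match
ii → no match
iii → no match
iv → no match
v → match

v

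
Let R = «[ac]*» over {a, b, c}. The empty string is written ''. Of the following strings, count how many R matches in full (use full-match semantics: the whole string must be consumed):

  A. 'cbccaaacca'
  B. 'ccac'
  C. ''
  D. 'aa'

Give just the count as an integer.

A. 'cbccaaacca' → no match
B. 'ccac' → match
C. '' → match
D. 'aa' → match
Total matched: 3

3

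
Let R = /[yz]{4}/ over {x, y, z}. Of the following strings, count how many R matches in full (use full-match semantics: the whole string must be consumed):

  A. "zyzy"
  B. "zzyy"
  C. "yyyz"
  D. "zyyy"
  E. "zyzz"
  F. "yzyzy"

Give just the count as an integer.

5

A → match
B → match
C → match
D → match
E → match
F → no match
Total matched: 5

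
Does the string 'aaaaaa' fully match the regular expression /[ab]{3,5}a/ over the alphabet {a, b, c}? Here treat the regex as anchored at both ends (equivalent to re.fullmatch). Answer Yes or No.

Yes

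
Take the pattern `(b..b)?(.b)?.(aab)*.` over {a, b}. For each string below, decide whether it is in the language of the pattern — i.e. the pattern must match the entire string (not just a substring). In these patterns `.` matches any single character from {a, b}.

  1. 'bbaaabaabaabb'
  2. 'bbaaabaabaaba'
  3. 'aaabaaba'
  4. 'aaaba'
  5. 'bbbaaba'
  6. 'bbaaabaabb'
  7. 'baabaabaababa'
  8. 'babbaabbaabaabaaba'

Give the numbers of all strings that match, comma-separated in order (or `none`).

1 → match
2 → match
3. 'aaabaaba' → match
4. 'aaaba' → match
5. 'bbbaaba' → match
6. 'bbaaabaabb' → match
7 → no match
8 → no match

1, 2, 3, 4, 5, 6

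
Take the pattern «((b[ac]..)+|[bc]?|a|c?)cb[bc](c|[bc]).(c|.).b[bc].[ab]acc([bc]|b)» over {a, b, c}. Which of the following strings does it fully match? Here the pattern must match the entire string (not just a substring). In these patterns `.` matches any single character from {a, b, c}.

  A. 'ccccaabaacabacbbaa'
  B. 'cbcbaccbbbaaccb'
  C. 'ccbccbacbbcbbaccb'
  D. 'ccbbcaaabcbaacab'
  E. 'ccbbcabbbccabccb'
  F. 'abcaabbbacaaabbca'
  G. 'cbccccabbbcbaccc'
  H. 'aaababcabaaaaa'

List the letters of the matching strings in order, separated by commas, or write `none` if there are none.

B

A → no match
B → match
C → no match
D → no match
E → no match
F → no match
G → no match
H → no match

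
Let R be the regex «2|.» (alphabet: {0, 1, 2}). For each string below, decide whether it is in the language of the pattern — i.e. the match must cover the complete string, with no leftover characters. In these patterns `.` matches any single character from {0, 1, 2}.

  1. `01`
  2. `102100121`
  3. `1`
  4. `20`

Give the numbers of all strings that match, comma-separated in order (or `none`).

1 → no match
2 → no match
3 → match
4 → no match

3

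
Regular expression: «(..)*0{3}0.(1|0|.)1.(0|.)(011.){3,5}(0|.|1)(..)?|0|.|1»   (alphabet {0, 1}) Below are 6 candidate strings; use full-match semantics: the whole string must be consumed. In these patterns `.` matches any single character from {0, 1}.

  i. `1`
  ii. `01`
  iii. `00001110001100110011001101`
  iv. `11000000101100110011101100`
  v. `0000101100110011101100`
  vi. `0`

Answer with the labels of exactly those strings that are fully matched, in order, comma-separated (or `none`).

i, iii, iv, v, vi

i → match
ii → no match
iii → match
iv → match
v → match
vi → match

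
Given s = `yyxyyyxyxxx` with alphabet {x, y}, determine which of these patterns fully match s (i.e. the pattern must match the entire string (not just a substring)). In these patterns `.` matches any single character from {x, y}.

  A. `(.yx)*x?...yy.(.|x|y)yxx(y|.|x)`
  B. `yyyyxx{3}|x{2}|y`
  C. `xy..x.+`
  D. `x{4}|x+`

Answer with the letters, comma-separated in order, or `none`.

A → match
B → no match
C → no match — must start with `xy`
D → no match — must start with `x`

A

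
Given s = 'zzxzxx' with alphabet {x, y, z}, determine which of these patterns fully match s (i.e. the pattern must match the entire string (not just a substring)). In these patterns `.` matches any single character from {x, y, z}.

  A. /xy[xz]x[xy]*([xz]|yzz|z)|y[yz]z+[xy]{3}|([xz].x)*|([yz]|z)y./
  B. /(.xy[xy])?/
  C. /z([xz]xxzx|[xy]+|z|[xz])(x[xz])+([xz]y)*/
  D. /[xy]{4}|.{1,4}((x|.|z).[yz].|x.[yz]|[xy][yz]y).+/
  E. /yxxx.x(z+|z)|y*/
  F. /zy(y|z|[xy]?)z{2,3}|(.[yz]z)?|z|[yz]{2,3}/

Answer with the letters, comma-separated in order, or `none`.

A, C, D

A → match
B → no match
C → match
D → match
E → no match
F → no match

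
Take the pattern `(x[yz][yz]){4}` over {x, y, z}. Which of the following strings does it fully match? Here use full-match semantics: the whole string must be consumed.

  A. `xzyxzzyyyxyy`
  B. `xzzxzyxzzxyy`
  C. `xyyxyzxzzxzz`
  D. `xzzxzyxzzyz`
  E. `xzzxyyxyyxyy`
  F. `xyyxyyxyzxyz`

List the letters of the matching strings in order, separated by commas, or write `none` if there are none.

B, C, E, F

A → no match
B → match
C → match
D → no match
E → match
F → match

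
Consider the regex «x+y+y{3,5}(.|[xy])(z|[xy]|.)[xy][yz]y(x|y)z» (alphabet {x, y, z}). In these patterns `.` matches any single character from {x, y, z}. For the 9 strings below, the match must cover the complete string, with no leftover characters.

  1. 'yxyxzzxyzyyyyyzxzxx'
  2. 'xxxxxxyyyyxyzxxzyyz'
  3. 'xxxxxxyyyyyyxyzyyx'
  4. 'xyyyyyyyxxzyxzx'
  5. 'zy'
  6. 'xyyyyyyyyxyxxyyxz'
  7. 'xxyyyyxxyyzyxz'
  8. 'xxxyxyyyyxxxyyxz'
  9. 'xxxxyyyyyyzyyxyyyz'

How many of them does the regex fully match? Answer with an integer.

1 → no match — must start with 'x'
2 → no match
3 → no match — must end with 'z'
4 → no match — must end with 'z'
5. 'zy' → no match — must start with 'x'
6 → no match
7 → no match
8 → no match
9 → no match
Total matched: 0

0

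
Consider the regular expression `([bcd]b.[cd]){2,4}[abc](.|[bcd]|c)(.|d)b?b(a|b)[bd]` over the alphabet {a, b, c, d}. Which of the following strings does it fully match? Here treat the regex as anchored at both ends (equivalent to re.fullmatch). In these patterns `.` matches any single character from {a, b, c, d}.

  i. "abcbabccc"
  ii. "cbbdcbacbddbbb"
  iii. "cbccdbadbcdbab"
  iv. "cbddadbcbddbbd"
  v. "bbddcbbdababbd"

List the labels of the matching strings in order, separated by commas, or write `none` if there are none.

i → no match
ii → match
iii → match
iv → no match
v → match

ii, iii, v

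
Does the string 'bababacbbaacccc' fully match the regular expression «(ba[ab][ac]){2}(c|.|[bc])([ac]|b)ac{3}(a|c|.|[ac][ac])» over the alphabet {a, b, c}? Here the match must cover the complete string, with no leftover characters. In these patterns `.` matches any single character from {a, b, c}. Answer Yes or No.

No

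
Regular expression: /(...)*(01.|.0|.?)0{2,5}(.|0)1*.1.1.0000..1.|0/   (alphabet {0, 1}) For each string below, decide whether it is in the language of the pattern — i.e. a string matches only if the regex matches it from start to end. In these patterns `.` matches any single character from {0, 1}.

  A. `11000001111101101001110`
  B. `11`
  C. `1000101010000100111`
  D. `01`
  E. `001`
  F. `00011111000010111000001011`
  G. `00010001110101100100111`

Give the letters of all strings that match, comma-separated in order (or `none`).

A → no match
B. `11` → no match
C → no match
D. `01` → no match
E. `001` → no match
F → match
G → no match

F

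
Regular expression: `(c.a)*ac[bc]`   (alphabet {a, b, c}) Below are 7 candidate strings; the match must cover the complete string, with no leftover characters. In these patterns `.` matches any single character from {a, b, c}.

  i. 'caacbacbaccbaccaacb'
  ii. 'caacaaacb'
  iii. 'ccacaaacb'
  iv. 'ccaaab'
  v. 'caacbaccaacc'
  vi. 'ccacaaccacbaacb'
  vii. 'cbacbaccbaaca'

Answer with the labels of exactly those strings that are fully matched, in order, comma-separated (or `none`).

ii, iii, v, vi

i → no match
ii → match
iii → match
iv → no match
v → match
vi → match
vii → no match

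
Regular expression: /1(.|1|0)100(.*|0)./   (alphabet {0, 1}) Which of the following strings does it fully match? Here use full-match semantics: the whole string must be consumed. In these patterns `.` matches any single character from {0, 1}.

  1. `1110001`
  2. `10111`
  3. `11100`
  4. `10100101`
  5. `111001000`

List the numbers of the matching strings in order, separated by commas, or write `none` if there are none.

1, 4, 5

1. `1110001` → match
2. `10111` → no match
3. `11100` → no match
4. `10100101` → match
5. `111001000` → match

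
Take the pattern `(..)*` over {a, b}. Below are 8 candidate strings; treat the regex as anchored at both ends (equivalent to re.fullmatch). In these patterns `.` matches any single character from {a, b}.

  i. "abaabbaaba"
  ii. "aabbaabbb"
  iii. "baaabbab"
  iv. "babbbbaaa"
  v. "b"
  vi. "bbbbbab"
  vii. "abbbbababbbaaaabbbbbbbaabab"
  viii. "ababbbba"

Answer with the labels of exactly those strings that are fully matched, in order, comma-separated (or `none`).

i, iii, viii

i → match
ii → no match
iii → match
iv → no match
v → no match
vi → no match
vii → no match
viii → match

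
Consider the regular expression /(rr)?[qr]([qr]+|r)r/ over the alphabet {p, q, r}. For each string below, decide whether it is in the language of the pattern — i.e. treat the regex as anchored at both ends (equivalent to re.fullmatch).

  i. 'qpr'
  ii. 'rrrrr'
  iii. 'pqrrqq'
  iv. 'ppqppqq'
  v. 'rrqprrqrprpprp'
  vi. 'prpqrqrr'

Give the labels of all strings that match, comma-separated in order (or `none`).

ii

i → no match
ii → match
iii → no match — must end with 'r'
iv → no match — must end with 'r'
v → no match — must end with 'r'
vi → no match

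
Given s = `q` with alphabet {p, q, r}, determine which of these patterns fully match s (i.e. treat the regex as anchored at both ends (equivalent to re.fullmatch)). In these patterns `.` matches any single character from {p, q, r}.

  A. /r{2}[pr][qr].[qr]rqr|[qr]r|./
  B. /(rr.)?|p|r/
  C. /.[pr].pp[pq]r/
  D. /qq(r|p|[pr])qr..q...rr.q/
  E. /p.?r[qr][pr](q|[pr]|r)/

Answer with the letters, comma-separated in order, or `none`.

A → match
B → no match
C → no match — must end with `r`
D → no match — must start with `qq`
E → no match — must start with `p`

A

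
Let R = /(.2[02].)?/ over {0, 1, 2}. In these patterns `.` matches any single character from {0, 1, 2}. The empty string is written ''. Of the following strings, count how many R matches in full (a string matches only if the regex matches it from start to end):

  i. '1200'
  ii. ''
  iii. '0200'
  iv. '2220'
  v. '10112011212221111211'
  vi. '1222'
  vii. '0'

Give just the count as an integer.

i → match
ii → match
iii → match
iv → match
v → no match
vi → match
vii → no match
Total matched: 5

5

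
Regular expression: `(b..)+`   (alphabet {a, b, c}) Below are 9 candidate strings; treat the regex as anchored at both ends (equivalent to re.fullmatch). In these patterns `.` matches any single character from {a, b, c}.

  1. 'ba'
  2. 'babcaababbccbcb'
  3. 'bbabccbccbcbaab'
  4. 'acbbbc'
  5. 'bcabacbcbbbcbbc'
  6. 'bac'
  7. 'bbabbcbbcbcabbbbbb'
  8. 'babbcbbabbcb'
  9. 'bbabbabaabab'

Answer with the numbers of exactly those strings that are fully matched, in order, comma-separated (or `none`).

1 → no match
2 → no match
3 → no match
4 → no match — must start with 'b'
5 → match
6 → match
7 → match
8 → match
9 → match

5, 6, 7, 8, 9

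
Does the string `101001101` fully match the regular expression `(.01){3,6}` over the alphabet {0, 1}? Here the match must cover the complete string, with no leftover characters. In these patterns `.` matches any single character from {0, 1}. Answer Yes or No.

Yes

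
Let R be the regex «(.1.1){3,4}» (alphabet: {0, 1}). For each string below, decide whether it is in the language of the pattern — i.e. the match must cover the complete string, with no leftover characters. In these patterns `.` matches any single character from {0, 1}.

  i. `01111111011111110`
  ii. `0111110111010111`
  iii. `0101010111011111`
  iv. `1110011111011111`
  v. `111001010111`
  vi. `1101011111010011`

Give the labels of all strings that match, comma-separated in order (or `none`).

ii, iii

i → no match — must end with `1`
ii → match
iii → match
iv → no match
v → no match
vi → no match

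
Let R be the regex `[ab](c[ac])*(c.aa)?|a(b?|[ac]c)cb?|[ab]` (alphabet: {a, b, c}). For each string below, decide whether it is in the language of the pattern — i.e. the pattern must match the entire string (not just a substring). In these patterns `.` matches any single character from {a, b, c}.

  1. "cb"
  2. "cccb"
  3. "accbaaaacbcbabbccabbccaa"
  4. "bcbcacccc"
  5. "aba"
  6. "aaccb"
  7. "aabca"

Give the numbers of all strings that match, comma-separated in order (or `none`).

1 → no match
2 → no match
3 → no match
4 → no match
5 → no match
6 → match
7 → no match

6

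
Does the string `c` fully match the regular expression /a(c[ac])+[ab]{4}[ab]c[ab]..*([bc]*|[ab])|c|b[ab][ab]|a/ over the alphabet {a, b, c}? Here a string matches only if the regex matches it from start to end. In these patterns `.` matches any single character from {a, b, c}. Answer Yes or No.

Yes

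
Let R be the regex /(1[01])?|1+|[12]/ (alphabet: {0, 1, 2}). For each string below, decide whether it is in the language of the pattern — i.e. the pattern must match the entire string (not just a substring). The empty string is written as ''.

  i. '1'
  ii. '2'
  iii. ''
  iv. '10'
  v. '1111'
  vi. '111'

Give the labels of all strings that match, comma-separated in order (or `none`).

i → match
ii → match
iii → match
iv → match
v → match
vi → match

i, ii, iii, iv, v, vi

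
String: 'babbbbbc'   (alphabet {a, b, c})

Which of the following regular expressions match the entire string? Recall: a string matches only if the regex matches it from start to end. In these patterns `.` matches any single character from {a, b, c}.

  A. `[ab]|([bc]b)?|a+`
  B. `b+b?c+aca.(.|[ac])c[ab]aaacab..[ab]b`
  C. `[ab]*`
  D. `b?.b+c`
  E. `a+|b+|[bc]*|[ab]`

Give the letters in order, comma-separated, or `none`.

D

A → no match
B → no match — must end with 'b'
C → no match
D → match
E → no match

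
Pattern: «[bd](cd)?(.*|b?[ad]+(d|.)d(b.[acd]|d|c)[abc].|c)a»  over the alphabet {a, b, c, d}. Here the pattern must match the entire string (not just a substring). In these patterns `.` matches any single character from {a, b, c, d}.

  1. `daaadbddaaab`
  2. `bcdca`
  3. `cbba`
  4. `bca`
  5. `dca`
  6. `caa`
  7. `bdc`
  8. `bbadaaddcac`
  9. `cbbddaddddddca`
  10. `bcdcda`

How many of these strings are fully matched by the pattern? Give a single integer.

4

1 → no match — must end with `a`
2 → match
3 → no match
4 → match
5 → match
6 → no match
7 → no match — must end with `a`
8 → no match — must end with `a`
9 → no match
10 → match
Total matched: 4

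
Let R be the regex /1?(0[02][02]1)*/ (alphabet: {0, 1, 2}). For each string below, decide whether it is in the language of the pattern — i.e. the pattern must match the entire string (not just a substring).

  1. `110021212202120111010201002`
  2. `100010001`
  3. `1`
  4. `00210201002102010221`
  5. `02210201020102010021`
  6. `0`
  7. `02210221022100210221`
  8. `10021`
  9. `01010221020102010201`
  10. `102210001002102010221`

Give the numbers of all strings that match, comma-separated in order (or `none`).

2, 3, 4, 5, 7, 8, 10

1 → no match
2 → match
3 → match
4 → match
5 → match
6 → no match
7 → match
8 → match
9 → no match
10 → match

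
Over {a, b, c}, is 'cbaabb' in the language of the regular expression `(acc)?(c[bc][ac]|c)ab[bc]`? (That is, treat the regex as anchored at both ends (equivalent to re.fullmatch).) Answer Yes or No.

Yes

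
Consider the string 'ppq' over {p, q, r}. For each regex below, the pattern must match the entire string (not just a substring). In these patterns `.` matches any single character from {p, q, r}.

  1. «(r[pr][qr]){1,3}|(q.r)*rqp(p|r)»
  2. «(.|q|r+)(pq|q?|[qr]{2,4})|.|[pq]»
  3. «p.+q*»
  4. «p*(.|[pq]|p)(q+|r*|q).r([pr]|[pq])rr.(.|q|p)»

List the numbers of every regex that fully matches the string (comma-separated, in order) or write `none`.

2, 3

1 → no match
2 → match
3 → match
4 → no match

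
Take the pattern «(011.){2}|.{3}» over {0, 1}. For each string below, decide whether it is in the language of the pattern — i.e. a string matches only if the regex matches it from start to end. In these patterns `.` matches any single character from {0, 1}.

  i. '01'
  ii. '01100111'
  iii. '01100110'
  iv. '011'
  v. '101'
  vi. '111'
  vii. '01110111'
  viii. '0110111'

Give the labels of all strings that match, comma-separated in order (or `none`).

ii, iii, iv, v, vi, vii

i. '01' → no match
ii. '01100111' → match
iii. '01100110' → match
iv. '011' → match
v. '101' → match
vi. '111' → match
vii. '01110111' → match
viii. '0110111' → no match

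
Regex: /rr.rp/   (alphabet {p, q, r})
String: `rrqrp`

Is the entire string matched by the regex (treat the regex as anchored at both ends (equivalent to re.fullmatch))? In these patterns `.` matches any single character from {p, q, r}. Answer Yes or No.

Yes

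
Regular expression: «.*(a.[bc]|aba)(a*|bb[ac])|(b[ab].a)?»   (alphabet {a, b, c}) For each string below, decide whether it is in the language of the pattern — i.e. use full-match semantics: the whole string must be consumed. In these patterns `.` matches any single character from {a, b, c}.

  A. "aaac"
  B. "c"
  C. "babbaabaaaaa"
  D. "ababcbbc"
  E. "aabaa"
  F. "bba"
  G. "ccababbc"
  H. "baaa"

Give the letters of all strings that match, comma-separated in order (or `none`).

A. "aaac" → match
B. "c" → no match
C. "babbaabaaaaa" → match
D. "ababcbbc" → match
E. "aabaa" → match
F. "bba" → no match
G. "ccababbc" → match
H. "baaa" → match

A, C, D, E, G, H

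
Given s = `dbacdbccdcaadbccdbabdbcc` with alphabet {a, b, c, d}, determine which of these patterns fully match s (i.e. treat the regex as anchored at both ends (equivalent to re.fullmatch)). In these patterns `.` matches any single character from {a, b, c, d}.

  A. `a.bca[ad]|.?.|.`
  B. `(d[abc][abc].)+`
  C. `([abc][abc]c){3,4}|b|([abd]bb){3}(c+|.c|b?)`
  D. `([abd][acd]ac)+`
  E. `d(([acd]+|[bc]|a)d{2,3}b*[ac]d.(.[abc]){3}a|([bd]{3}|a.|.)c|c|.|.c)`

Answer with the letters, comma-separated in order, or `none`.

A → no match
B → match
C → no match
D → no match — must end with `ac`
E → no match

B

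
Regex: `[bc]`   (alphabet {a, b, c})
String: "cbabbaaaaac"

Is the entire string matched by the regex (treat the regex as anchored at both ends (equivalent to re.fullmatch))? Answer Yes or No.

No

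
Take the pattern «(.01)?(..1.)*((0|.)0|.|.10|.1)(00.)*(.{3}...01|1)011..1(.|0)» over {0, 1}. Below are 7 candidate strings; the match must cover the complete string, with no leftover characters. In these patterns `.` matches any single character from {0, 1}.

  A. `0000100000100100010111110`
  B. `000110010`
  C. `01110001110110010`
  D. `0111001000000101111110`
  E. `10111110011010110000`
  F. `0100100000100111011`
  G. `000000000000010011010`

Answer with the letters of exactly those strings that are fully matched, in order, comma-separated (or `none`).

A → match
B → no match
C → no match
D → no match
E → no match
F → no match
G → no match

A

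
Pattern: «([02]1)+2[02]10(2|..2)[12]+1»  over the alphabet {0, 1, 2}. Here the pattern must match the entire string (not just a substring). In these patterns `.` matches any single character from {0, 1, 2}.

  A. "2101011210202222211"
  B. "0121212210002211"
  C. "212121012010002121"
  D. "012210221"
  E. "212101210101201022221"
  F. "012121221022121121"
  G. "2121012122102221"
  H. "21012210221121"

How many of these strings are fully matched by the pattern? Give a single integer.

A → no match
B → match
C → match
D → match
E → match
F → match
G → match
H → match
Total matched: 7

7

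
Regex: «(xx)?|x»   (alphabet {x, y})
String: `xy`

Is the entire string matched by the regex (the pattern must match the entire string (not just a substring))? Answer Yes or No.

No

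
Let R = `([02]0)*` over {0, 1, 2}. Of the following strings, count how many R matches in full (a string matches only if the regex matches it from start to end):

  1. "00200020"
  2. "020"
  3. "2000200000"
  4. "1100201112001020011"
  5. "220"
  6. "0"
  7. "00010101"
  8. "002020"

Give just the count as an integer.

3

1. "00200020" → match
2. "020" → no match
3. "2000200000" → match
4 → no match
5. "220" → no match
6. "0" → no match
7. "00010101" → no match
8. "002020" → match
Total matched: 3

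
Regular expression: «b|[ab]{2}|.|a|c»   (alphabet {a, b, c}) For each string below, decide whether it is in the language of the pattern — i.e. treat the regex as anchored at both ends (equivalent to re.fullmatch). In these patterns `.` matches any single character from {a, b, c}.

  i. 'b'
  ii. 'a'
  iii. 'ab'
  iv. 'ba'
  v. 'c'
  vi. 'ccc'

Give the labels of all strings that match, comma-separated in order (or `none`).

i. 'b' → match
ii. 'a' → match
iii. 'ab' → match
iv. 'ba' → match
v. 'c' → match
vi. 'ccc' → no match

i, ii, iii, iv, v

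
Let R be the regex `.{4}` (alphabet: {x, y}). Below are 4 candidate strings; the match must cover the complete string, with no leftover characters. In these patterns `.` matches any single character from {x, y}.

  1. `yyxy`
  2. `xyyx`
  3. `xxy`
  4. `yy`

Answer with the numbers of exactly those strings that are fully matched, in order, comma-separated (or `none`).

1, 2

1. `yyxy` → match
2. `xyyx` → match
3. `xxy` → no match
4. `yy` → no match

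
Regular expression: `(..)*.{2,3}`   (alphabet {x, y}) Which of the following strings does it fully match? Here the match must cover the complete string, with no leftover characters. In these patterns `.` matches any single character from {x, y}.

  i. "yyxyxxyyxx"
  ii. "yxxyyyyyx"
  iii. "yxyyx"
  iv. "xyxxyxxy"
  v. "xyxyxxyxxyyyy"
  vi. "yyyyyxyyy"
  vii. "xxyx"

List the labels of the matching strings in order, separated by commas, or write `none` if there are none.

i → match
ii → match
iii → match
iv → match
v → match
vi → match
vii → match

i, ii, iii, iv, v, vi, vii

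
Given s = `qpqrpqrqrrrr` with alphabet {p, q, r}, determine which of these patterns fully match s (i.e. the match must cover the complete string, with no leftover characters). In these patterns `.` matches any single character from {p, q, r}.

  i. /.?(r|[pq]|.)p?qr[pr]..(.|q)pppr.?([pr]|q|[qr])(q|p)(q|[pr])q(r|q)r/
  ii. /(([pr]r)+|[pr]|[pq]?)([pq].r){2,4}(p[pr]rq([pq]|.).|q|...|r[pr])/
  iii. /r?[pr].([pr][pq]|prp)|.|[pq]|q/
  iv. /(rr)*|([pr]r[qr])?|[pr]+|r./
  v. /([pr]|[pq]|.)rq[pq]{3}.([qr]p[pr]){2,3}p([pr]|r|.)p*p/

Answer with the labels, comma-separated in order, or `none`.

i → no match
ii → match
iii → no match
iv → no match
v → no match — must end with `p`

ii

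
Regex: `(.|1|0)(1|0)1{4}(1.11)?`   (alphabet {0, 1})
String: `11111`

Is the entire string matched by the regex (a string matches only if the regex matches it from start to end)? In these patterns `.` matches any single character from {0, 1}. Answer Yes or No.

No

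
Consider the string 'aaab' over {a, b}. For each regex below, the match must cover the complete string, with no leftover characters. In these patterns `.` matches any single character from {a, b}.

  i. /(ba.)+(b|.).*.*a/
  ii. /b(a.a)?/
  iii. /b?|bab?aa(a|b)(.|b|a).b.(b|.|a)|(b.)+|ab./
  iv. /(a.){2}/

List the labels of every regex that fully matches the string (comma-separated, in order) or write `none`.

iv

i → no match — must start with 'ba'
ii → no match — must start with 'b'
iii → no match
iv → match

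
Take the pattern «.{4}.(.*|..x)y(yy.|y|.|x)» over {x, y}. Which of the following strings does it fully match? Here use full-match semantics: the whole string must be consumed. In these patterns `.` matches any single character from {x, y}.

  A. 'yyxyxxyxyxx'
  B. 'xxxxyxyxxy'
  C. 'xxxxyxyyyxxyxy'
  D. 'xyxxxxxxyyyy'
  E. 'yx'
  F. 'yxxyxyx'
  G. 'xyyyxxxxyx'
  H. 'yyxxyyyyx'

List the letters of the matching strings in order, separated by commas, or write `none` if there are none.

A → no match
B → no match
C → no match
D → match
E → no match
F → match
G → match
H → match

D, F, G, H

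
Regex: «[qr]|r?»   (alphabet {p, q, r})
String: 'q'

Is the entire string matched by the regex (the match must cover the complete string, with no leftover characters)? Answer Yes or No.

Yes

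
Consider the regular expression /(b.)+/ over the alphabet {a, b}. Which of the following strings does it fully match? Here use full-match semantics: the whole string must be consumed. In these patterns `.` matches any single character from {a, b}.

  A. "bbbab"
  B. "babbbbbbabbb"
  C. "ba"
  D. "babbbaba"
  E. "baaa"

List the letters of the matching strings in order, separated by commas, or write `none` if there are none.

A → no match
B → no match
C → match
D → match
E → no match

C, D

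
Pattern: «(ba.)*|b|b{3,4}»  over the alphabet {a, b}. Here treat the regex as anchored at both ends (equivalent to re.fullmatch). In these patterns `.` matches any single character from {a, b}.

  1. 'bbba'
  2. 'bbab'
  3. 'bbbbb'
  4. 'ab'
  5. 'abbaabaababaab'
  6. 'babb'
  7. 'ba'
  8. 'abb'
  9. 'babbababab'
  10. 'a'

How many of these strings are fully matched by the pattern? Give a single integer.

0

1. 'bbba' → no match
2. 'bbab' → no match
3. 'bbbbb' → no match
4. 'ab' → no match
5 → no match
6. 'babb' → no match
7. 'ba' → no match
8. 'abb' → no match
9. 'babbababab' → no match
10. 'a' → no match
Total matched: 0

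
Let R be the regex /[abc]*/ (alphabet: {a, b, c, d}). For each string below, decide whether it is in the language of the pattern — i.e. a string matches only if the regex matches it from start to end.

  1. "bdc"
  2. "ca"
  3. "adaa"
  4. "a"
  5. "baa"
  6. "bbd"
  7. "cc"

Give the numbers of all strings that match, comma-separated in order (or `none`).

2, 4, 5, 7

1. "bdc" → no match
2. "ca" → match
3. "adaa" → no match
4. "a" → match
5. "baa" → match
6. "bbd" → no match
7. "cc" → match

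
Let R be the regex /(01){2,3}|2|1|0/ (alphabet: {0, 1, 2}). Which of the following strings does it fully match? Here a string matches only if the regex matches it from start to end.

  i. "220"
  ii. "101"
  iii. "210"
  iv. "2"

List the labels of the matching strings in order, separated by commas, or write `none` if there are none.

i → no match
ii → no match
iii → no match
iv → match

iv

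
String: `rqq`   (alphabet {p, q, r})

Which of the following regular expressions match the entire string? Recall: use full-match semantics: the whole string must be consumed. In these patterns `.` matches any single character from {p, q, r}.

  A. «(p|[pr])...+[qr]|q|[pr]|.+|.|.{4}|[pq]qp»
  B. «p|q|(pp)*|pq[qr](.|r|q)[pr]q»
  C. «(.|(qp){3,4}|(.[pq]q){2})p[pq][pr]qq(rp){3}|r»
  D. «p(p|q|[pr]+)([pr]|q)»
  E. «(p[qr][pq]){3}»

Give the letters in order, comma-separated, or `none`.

A → match
B → no match
C → no match
D → no match — must start with `p`
E → no match — must start with `p`

A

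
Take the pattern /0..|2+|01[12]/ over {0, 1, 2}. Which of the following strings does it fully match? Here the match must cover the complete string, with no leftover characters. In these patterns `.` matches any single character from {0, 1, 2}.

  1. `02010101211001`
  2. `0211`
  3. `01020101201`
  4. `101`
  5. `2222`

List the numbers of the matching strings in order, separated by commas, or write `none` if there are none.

5

1 → no match
2 → no match
3 → no match
4 → no match
5 → match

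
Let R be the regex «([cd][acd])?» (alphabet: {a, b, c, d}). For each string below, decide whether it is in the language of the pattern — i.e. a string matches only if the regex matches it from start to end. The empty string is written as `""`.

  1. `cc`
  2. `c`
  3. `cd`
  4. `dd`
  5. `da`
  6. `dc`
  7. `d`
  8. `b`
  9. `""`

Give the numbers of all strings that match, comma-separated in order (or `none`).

1, 3, 4, 5, 6, 9

1 → match
2 → no match
3 → match
4 → match
5 → match
6 → match
7 → no match
8 → no match
9 → match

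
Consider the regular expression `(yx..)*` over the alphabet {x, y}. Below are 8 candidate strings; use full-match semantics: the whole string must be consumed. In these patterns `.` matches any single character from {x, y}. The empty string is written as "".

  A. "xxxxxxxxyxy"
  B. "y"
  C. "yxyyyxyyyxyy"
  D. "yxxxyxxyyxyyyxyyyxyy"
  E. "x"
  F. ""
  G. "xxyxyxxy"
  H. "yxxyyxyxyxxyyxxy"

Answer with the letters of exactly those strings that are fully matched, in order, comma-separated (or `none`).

C, D, F, H

A. "xxxxxxxxyxy" → no match
B. "y" → no match
C. "yxyyyxyyyxyy" → match
D → match
E. "x" → no match
F. "" → match
G. "xxyxyxxy" → no match
H → match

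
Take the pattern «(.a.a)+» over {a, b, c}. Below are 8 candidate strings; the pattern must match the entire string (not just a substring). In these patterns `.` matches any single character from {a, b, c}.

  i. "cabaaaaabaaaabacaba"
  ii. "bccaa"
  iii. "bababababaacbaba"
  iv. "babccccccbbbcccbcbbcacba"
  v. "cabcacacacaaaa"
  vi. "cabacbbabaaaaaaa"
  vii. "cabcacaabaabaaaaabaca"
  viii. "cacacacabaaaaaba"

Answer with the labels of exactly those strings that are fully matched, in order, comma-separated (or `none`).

i → no match
ii → no match
iii → no match
iv → no match
v → no match
vi → no match
vii → no match
viii → match

viii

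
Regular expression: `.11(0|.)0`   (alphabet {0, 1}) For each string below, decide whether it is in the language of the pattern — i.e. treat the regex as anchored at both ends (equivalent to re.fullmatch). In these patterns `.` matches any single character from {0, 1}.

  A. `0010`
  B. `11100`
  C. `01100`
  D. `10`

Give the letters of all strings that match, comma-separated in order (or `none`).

A → no match
B → match
C → match
D → no match

B, C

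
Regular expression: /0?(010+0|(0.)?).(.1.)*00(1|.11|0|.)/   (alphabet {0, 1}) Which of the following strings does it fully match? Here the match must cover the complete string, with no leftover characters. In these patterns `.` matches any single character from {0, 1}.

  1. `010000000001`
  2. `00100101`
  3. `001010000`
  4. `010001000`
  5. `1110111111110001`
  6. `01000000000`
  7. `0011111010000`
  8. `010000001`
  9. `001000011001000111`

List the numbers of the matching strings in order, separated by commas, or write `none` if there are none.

1, 3, 4, 5, 6, 7, 8, 9

1. `010000000001` → match
2. `00100101` → no match
3. `001010000` → match
4. `010001000` → match
5 → match
6. `01000000000` → match
7 → match
8. `010000001` → match
9 → match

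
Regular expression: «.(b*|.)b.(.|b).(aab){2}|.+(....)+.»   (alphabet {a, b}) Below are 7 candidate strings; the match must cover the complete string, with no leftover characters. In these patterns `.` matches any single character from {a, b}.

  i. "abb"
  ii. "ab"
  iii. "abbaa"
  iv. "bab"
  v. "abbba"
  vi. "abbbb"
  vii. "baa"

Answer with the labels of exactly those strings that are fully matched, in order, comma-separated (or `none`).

i → no match
ii → no match
iii → no match
iv → no match
v → no match
vi → no match
vii → no match

none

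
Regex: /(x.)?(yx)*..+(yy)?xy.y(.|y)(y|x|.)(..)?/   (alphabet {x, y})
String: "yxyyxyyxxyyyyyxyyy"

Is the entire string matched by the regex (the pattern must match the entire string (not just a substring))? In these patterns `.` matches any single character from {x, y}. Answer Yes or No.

No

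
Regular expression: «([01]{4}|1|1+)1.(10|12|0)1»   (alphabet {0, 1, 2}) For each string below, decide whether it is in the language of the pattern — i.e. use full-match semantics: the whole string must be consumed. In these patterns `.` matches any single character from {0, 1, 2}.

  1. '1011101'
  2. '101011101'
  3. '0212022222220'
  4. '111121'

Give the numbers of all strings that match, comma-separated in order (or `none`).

1 → no match
2 → match
3 → no match — must end with '1'
4 → match

2, 4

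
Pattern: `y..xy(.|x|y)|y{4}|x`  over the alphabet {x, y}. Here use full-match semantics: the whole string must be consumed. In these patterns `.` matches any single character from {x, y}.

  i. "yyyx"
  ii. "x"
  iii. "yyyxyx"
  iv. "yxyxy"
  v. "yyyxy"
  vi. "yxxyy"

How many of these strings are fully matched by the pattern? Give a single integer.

2

i → no match
ii → match
iii → match
iv → no match
v → no match
vi → no match
Total matched: 2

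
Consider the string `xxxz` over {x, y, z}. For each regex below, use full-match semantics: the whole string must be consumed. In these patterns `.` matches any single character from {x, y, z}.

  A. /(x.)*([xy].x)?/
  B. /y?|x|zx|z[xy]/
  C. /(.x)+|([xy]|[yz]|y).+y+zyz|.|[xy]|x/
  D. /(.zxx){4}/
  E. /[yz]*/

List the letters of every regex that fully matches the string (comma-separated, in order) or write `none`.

A → match
B → no match
C → no match
D → no match — must end with `zxx`
E → no match

A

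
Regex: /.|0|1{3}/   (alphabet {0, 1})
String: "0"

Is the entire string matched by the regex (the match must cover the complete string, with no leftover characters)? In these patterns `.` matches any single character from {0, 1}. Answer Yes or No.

Yes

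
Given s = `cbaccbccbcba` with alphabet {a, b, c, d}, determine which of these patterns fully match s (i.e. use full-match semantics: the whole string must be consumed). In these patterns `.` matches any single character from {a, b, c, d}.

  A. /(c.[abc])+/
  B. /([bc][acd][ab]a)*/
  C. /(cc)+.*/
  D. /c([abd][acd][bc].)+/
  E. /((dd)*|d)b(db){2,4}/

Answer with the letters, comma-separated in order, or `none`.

A → match
B → no match
C → no match — must start with `cc`
D → no match
E → no match — must end with `db`

A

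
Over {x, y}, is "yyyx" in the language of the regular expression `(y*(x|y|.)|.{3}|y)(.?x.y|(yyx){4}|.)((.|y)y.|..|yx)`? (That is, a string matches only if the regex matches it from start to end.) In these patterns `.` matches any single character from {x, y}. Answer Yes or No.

Yes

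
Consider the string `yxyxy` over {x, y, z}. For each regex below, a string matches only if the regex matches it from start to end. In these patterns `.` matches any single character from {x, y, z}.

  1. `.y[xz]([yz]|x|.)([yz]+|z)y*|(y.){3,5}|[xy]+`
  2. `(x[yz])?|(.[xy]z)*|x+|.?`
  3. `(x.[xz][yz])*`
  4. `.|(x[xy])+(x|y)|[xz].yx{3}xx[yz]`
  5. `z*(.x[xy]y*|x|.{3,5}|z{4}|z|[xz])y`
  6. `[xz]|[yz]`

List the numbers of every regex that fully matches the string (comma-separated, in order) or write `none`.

1, 5

1 → match
2 → no match
3 → no match
4 → no match
5 → match
6 → no match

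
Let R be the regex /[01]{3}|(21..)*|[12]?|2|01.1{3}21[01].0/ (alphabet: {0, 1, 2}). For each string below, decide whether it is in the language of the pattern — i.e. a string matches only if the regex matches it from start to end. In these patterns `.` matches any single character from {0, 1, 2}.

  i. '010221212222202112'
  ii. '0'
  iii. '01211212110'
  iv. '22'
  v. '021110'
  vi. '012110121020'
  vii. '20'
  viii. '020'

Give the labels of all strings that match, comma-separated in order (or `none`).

none

i → no match
ii. '0' → no match
iii. '01211212110' → no match
iv. '22' → no match
v. '021110' → no match
vi. '012110121020' → no match
vii. '20' → no match
viii. '020' → no match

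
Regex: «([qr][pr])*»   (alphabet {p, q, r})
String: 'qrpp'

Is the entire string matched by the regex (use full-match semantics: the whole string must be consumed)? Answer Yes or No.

No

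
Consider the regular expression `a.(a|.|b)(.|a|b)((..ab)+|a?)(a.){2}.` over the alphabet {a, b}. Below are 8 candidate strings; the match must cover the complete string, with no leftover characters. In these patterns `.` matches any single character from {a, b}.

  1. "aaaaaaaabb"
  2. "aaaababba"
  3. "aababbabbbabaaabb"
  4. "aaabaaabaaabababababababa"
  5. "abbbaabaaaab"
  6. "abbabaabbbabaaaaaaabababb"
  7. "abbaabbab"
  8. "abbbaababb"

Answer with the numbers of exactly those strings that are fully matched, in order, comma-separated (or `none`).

1, 3, 4, 8

1. "aaaaaaaabb" → match
2. "aaaababba" → no match
3 → match
4 → match
5. "abbbaabaaaab" → no match
6 → no match
7. "abbaabbab" → no match
8. "abbbaababb" → match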